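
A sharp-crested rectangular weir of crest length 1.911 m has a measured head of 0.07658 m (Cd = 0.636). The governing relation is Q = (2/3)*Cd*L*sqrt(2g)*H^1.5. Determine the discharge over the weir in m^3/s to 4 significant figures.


Q = (2/3)*0.636*1.911*sqrt(2*9.81)*0.07658^1.5 = 0.07606 m^3/s
Therefore the discharge over the weir = 0.07606 m^3/s.


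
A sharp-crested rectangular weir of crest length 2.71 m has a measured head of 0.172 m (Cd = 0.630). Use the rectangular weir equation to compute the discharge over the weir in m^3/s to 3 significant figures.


Approach: apply the rectangular weir equation, Q = (2/3)*Cd*L*sqrt(2g)*H^1.5.
Q = (2/3)*0.630*2.71*sqrt(2*9.81)*0.172^1.5 = 0.360 m^3/s
Therefore the discharge over the weir = 0.360 m^3/s.


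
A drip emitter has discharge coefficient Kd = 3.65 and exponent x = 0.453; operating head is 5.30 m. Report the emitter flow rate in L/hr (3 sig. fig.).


Approach: apply the emitter characteristic equation, q = Kd * h^x.
q = 3.65 * 5.30^0.453 = 7.77 L/hr
Therefore the emitter flow rate = 7.77 L/hr.


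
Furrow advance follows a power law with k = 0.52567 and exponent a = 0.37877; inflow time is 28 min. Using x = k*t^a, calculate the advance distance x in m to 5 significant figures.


x = 0.52567 * 28^0.37877 = 1.8572 m
Therefore the advance distance x = 1.8572 m.


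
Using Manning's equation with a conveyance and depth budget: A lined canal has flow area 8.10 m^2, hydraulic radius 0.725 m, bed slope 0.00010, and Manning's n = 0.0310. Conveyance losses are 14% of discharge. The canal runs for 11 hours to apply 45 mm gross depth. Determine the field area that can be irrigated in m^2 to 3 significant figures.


Approach: apply Manning's equation with a conveyance and depth budget, Q = (1/n)*A*R^(2/3)*S^(1/2); Q_field = Q*(1-loss); Area = Q_field*t/(d/1000).
Step 1 — canal discharge (Manning's equation):
  Q = (1/0.0310) * 8.10 * 0.725^(2/3) * 0.00010^(1/2) = 2.1087 m^3/s
Step 2 — delivered flow: Q_field = 2.1087*(1 - 14/100) = 1.8135 m^3/s
Step 3 — volume delivered: V = 1.8135 * 11*3600 = 71814 m^3
Step 4 — area served: A = V / (depth/1000) = 71814 / 0.045 = 1600000 m^2
Therefore the field area that can be irrigated = 1600000 m^2.


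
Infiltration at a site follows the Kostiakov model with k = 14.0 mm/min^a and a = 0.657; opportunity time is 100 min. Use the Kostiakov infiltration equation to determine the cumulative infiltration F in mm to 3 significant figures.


Approach: apply the Kostiakov infiltration equation, F = k*t^a.
F = 14.0 * 100^0.657 = 288 mm
Therefore the cumulative infiltration F = 288 mm.


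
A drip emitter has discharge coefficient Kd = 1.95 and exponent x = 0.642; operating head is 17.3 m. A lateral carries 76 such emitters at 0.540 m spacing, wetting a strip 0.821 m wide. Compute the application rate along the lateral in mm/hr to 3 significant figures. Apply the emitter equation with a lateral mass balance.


Approach: apply the emitter equation with a lateral mass balance, q = Kd*h^x; Q = n*q; rate = Q/(n*spacing*width).
Step 1 — single emitter flow (q = Kd*h^x):
  q = 1.95 * 17.3^0.642 = 12.158 L/hr
Step 2 — total lateral flow: Q = 76 * 12.158 = 924.00 L/hr
Step 3 — wetted area: A = 76 * 0.540 * 0.821 = 33.694 m^2
Step 4 — application rate: Q/A = 924.00/33.694 = 27.4 mm/hr
Therefore the application rate along the lateral = 27.4 mm/hr.


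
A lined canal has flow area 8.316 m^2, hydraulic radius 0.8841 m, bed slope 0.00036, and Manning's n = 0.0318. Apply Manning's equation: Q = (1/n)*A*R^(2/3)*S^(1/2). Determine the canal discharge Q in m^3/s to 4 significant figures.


Q = (1/0.0318) * 8.316 * 0.8841^(2/3) * 0.00036^(1/2) = 4.571 m^3/s
Therefore the canal discharge Q = 4.571 m^3/s.


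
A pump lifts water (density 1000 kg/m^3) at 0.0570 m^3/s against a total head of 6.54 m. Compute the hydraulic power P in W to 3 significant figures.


Approach: apply the hydraulic power relation, P = rho*g*Q*H.
P = 1000 * 9.81 * 0.0570 * 6.54 = 3660 W
Therefore the hydraulic power P = 3660 W.


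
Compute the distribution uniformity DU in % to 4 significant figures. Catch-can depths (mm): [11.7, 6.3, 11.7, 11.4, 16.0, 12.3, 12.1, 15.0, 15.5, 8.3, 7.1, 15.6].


Approach: apply the low-quarter distribution uniformity, DU = (mean of lowest quarter of readings / overall mean)*100.
sorted lowest 3 of 12: [6.3, 7.1, 8.3] -> mean = 7.23333 mm
overall mean = 11.9167 mm
DU = (7.23333/11.9167)*100 = 60.70 %
Therefore the distribution uniformity DU = 60.70 %.


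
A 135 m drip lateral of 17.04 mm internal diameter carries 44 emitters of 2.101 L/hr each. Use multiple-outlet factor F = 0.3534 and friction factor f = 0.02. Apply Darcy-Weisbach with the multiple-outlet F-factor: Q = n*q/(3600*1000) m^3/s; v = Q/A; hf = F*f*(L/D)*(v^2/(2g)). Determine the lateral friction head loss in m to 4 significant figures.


Q = 44*2.101/(3600*1000) = 2.56789e-05 m^3/s
A = pi*(17.04e-3/2)^2 = 2.28049e-04 m^2, so v = Q/A = 0.112602 m/s
hf = 0.3534*0.02*(135/0.01704)*(0.112602^2/(2*9.81)) = 0.03619 m
Therefore the lateral friction head loss = 0.03619 m.


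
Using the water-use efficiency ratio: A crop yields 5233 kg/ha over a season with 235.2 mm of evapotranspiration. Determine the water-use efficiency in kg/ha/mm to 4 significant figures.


Approach: apply the water-use efficiency ratio, WUE = yield/ET.
WUE = 5233 / 235.2 = 22.25 kg/ha/mm
Therefore the water-use efficiency = 22.25 kg/ha/mm.


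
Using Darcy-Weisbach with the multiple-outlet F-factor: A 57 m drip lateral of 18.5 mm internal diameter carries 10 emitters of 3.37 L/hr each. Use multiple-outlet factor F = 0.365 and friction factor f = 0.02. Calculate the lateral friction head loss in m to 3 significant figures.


Approach: apply Darcy-Weisbach with the multiple-outlet F-factor, Q = n*q/(3600*1000) m^3/s; v = Q/A; hf = F*f*(L/D)*(v^2/(2g)).
Q = 10*3.37/(3600*1000) = 9.3611e-06 m^3/s
A = pi*(18.5e-3/2)^2 = 2.6880e-04 m^2, so v = Q/A = 0.034825 m/s
hf = 0.365*0.02*(57/0.0185)*(0.034825^2/(2*9.81)) = 0.00139 m
Therefore the lateral friction head loss = 0.00139 m.


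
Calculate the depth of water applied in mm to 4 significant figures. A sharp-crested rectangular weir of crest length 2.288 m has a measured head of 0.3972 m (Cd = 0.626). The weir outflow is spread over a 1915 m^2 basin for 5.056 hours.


Approach: apply the rectangular weir equation with a volume-to-depth conversion, Q = (2/3)*Cd*L*sqrt(2g)*H^1.5; d = Q*t/A * 1000.
Step 1 — weir discharge:
  Q = (2/3)*0.626*2.288*sqrt(2*9.81)*0.3972^1.5 = 1.05877 m^3/s
Step 2 — volume: V = 1.05877 * 5.056*3600 = 19271.3 m^3
Step 3 — depth: d = V/A * 1000 = 19271.3/1915 * 1000 = 10060 mm
Therefore the depth of water applied = 10060 mm.


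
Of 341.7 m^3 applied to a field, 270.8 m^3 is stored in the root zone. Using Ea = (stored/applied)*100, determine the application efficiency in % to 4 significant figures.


Ea = (270.8/341.7)*100 = 79.25 %
Therefore the application efficiency = 79.25 %.


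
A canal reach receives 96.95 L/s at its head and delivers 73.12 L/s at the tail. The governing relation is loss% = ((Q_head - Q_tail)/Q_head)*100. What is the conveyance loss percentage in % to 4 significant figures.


loss = ((96.95 - 73.12)/96.95)*100 = 24.58 %
Therefore the conveyance loss percentage = 24.58 %.


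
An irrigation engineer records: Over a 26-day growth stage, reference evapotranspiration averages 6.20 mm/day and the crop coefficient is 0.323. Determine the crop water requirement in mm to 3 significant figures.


Approach: apply the crop water requirement relation, CWR = ET0 * Kc * days.
CWR = 6.20 * 0.323 * 26 = 52.1 mm
Therefore the crop water requirement = 52.1 mm.


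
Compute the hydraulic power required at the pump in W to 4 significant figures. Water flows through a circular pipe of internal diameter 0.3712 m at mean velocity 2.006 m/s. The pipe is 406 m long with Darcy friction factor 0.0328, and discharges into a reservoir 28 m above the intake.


Approach: apply continuity + Darcy-Weisbach + hydraulic power, Q = A*v; hf = f*(L/D)*(v^2/(2g)); H = static + hf; P = rho*g*Q*H.
Step 1 — flow rate (continuity, Q = A*v):
  A = pi*(0.3712/2)^2 = 0.108220 m^2
  Q = 0.108220 * 2.006 = 0.217088 m^3/s
Step 2 — friction head loss (Darcy-Weisbach):
  hf = 0.0328 * (406/0.3712) * (2.006^2 / (2*9.81))
  hf = 7.35791 m
Step 3 — total head: H = 28 + 7.35791 = 35.3579 m
Step 4 — hydraulic power (P = rho*g*Q*H):
  P = 1000 * 9.81 * 0.217088 * 35.3579 = 75300 W
Therefore the hydraulic power required at the pump = 75300 W.


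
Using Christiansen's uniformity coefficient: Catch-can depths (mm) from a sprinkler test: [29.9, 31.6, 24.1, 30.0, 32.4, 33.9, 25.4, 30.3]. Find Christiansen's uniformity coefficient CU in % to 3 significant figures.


Approach: apply Christiansen's uniformity coefficient, CU = (1 - mean_abs_deviation/mean)*100.
mean = 29.700 mm
mean |d_i - mean| = 2.4750 mm
CU = (1 - 2.4750/29.700)*100 = 91.7 %
Therefore Christiansen's uniformity coefficient CU = 91.7 %.


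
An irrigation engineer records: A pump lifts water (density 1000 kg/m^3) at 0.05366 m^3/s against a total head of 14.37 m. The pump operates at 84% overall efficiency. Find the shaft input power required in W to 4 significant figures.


Approach: apply hydraulic power then efficiency conversion, P = rho*g*Q*H; P_in = P/eta.
Step 1 — hydraulic power (P = rho*g*Q*H):
  P = 1000 * 9.81 * 0.05366 * 14.37 = 7564.43 W
Step 2 — input power: P_in = P/eta = 7564.43 / 0.84 = 9005 W
Therefore the shaft input power required = 9005 W.


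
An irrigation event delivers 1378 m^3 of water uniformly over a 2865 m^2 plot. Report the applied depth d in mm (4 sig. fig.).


Approach: apply depth from volume over area, d = (V/A)*1000.
d = (1378 / 2865) * 1000 = 481.0 mm
Therefore the applied depth d = 481.0 mm.


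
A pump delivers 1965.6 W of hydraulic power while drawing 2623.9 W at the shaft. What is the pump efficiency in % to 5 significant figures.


Approach: apply the efficiency ratio, eta = (P_out/P_in)*100.
eta = (1965.6 / 2623.9) * 100 = 74.911 %
Therefore the pump efficiency = 74.911 %.


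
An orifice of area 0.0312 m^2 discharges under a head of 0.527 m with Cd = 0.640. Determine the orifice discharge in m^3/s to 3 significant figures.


Approach: apply the orifice equation, Q = Cd*A*sqrt(2*g*h).
Q = 0.640 * 0.0312 * sqrt(2*9.81*0.527) = 0.0642 m^3/s
Therefore the orifice discharge = 0.0642 m^3/s.


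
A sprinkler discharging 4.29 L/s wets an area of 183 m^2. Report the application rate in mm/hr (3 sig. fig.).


Approach: apply the application rate relation, rate = (Q/A)*3600.
rate = (4.29 / 183) * 3600 = 84.4 mm/hr
Therefore the application rate = 84.4 mm/hr.


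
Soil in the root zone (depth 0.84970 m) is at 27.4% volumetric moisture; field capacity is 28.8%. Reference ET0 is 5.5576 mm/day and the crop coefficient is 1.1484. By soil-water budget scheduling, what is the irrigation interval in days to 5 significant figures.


Approach: apply soil-water budget scheduling, SMD = (FC-theta)/100*depth*1000; ETc = ET0*Kc; interval = SMD/ETc.
Step 1 — soil moisture deficit:
  SMD = (28.8 - 27.4)/100 * 0.84970 * 1000 = 11.89580 mm
Step 2 — daily crop ET (ETc = ET0*Kc):
  ETc = 5.5576 * 1.1484 = 6.382348 mm/day
Step 3 — irrigation interval (SMD/ETc):
  interval = 11.89580 / 6.382348 = 1.8639 days
Therefore the irrigation interval = 1.8639 days.


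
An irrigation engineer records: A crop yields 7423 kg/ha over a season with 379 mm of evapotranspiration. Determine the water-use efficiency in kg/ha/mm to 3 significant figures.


Approach: apply the water-use efficiency ratio, WUE = yield/ET.
WUE = 7423 / 379 = 19.6 kg/ha/mm
Therefore the water-use efficiency = 19.6 kg/ha/mm.


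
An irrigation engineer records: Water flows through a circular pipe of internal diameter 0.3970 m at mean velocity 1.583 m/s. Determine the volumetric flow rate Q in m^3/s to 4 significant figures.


Approach: apply the continuity equation for pipe flow, Q = A * v with A = pi*(D/2)^2.
A = pi*(0.3970/2)^2 = 0.123786 m^2
Q = 0.123786 * 1.583 = 0.1960 m^3/s
Therefore the volumetric flow rate Q = 0.1960 m^3/s.


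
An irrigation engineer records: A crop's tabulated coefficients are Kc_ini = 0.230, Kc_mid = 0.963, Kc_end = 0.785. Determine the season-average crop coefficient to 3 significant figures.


Approach: apply a simple seasonal average, Kc_avg = (Kc_ini + Kc_mid + Kc_end)/3.
Kc_avg = (0.230 + 0.963 + 0.785)/3 = 0.659
Therefore the season-average crop coefficient = 0.659.


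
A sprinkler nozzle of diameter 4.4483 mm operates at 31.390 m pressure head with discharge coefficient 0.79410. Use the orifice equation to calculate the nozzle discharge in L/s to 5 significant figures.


Approach: apply the orifice equation, Q = Cd*A*sqrt(2*g*h), A = pi*(d/2)^2.
A = pi*(4.4483e-3/2)^2 = 1.554097e-05 m^2
Q = 0.79410 * 1.554097e-05 * sqrt(2*9.81*31.390) * 1000 = 0.30627 L/s
Therefore the nozzle discharge = 0.30627 L/s.


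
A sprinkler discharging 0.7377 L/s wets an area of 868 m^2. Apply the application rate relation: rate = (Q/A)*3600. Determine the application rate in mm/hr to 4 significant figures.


rate = (0.7377 / 868) * 3600 = 3.060 mm/hr
Therefore the application rate = 3.060 mm/hr.


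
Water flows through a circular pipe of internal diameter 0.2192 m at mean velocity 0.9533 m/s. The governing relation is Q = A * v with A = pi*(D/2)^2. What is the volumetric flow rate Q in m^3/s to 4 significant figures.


A = pi*(0.2192/2)^2 = 0.0377373 m^2
Q = 0.0377373 * 0.9533 = 0.03597 m^3/s
Therefore the volumetric flow rate Q = 0.03597 m^3/s.


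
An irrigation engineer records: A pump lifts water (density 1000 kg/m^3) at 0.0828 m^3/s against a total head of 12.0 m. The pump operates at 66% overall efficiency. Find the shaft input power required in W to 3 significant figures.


Approach: apply hydraulic power then efficiency conversion, P = rho*g*Q*H; P_in = P/eta.
Step 1 — hydraulic power (P = rho*g*Q*H):
  P = 1000 * 9.81 * 0.0828 * 12.0 = 9747.2 W
Step 2 — input power: P_in = P/eta = 9747.2 / 0.66 = 14800 W
Therefore the shaft input power required = 14800 W.


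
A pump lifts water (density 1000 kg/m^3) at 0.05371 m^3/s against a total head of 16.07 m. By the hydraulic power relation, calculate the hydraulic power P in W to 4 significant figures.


Approach: apply the hydraulic power relation, P = rho*g*Q*H.
P = 1000 * 9.81 * 0.05371 * 16.07 = 8467 W
Therefore the hydraulic power P = 8467 W.


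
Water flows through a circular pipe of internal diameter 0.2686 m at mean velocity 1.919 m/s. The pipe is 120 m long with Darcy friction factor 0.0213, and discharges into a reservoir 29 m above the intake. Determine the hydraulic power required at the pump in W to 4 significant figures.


Approach: apply continuity + Darcy-Weisbach + hydraulic power, Q = A*v; hf = f*(L/D)*(v^2/(2g)); H = static + hf; P = rho*g*Q*H.
Step 1 — flow rate (continuity, Q = A*v):
  A = pi*(0.2686/2)^2 = 0.0566633 m^2
  Q = 0.0566633 * 1.919 = 0.108737 m^3/s
Step 2 — friction head loss (Darcy-Weisbach):
  hf = 0.0213 * (120/0.2686) * (1.919^2 / (2*9.81))
  hf = 1.78610 m
Step 3 — total head: H = 29 + 1.78610 = 30.7861 m
Step 4 — hydraulic power (P = rho*g*Q*H):
  P = 1000 * 9.81 * 0.108737 * 30.7861 = 32840 W
Therefore the hydraulic power required at the pump = 32840 W.


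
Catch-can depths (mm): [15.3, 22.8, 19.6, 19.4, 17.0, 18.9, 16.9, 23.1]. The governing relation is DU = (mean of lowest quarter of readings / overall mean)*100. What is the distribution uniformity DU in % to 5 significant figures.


sorted lowest 2 of 8: [15.3, 16.9] -> mean = 16.10000 mm
overall mean = 19.12500 mm
DU = (16.10000/19.12500)*100 = 84.183 %
Therefore the distribution uniformity DU = 84.183 %.


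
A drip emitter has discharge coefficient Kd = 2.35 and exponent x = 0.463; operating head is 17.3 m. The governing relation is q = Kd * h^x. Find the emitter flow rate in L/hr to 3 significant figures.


q = 2.35 * 17.3^0.463 = 8.80 L/hr
Therefore the emitter flow rate = 8.80 L/hr.


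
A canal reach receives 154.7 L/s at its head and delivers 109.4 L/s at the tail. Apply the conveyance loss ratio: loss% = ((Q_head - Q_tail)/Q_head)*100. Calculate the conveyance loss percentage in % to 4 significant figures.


loss = ((154.7 - 109.4)/154.7)*100 = 29.28 %
Therefore the conveyance loss percentage = 29.28 %.


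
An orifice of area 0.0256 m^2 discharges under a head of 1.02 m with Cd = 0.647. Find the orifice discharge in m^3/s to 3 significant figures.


Approach: apply the orifice equation, Q = Cd*A*sqrt(2*g*h).
Q = 0.647 * 0.0256 * sqrt(2*9.81*1.02) = 0.0741 m^3/s
Therefore the orifice discharge = 0.0741 m^3/s.


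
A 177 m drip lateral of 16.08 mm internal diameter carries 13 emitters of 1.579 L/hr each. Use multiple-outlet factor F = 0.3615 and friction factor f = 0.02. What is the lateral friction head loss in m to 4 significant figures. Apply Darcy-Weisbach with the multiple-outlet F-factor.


Approach: apply Darcy-Weisbach with the multiple-outlet F-factor, Q = n*q/(3600*1000) m^3/s; v = Q/A; hf = F*f*(L/D)*(v^2/(2g)).
Q = 13*1.579/(3600*1000) = 5.70194e-06 m^3/s
A = pi*(16.08e-3/2)^2 = 2.03078e-04 m^2, so v = Q/A = 0.0280777 m/s
hf = 0.3615*0.02*(177/0.01608)*(0.0280777^2/(2*9.81)) = 0.003198 m
Therefore the lateral friction head loss = 0.003198 m.


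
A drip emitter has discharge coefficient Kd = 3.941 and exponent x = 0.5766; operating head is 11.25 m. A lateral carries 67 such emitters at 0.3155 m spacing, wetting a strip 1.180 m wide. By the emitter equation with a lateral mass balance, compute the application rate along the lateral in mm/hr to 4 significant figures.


Approach: apply the emitter equation with a lateral mass balance, q = Kd*h^x; Q = n*q; rate = Q/(n*spacing*width).
Step 1 — single emitter flow (q = Kd*h^x):
  q = 3.941 * 11.25^0.5766 = 15.9111 L/hr
Step 2 — total lateral flow: Q = 67 * 15.9111 = 1066.05 L/hr
Step 3 — wetted area: A = 67 * 0.3155 * 1.180 = 24.9434 m^2
Step 4 — application rate: Q/A = 1066.05/24.9434 = 42.74 mm/hr
Therefore the application rate along the lateral = 42.74 mm/hr.


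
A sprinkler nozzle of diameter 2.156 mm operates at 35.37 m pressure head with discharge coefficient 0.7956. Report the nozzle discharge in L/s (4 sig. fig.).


Approach: apply the orifice equation, Q = Cd*A*sqrt(2*g*h), A = pi*(d/2)^2.
A = pi*(2.156e-3/2)^2 = 3.65079e-06 m^2
Q = 0.7956 * 3.65079e-06 * sqrt(2*9.81*35.37) * 1000 = 0.07652 L/s
Therefore the nozzle discharge = 0.07652 L/s.


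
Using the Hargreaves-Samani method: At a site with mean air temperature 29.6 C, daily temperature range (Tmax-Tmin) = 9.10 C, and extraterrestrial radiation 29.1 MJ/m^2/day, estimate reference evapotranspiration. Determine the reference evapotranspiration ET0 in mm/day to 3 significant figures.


Approach: apply the Hargreaves-Samani method, ET0 = 0.0023*(Tmean+17.8)*sqrt(Tmax-Tmin)*0.408*Ra.
ET0 = 0.0023*(29.6+17.8)*sqrt(9.10)*0.408*29.1 = 3.90 mm/day
Therefore the reference evapotranspiration ET0 = 3.90 mm/day.


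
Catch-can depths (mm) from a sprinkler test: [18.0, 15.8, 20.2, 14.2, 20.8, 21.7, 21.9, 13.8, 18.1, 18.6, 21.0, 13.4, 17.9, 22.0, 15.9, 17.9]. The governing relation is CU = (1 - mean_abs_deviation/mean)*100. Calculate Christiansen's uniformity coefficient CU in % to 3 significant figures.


mean = 18.200 mm
mean |d_i - mean| = 2.3500 mm
CU = (1 - 2.3500/18.200)*100 = 87.1 %
Therefore Christiansen's uniformity coefficient CU = 87.1 %.


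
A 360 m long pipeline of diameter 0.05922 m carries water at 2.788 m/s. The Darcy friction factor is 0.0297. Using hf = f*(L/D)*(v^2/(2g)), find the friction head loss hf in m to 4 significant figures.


hf = 0.0297 * (360/0.05922) * (2.788^2 / (2*9.81))
hf = 71.53 m
Therefore the friction head loss hf = 71.53 m.


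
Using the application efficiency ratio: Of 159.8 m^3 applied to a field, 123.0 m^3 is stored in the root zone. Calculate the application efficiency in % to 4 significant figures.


Approach: apply the application efficiency ratio, Ea = (stored/applied)*100.
Ea = (123.0/159.8)*100 = 76.97 %
Therefore the application efficiency = 76.97 %.


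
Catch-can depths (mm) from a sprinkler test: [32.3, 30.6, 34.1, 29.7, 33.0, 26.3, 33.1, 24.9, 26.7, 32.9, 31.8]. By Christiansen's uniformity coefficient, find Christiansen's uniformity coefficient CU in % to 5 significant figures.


Approach: apply Christiansen's uniformity coefficient, CU = (1 - mean_abs_deviation/mean)*100.
mean = 30.49091 mm
mean |d_i - mean| = 2.611570 mm
CU = (1 - 2.611570/30.49091)*100 = 91.435 %
Therefore Christiansen's uniformity coefficient CU = 91.435 %.


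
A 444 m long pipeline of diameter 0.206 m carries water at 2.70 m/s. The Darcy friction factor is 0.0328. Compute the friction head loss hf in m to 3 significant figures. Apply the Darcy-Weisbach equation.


Approach: apply the Darcy-Weisbach equation, hf = f*(L/D)*(v^2/(2g)).
hf = 0.0328 * (444/0.206) * (2.70^2 / (2*9.81))
hf = 26.3 m
Therefore the friction head loss hf = 26.3 m.


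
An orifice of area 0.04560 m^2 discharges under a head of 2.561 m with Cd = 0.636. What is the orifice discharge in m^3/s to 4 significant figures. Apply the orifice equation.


Approach: apply the orifice equation, Q = Cd*A*sqrt(2*g*h).
Q = 0.636 * 0.04560 * sqrt(2*9.81*2.561) = 0.2056 m^3/s
Therefore the orifice discharge = 0.2056 m^3/s.


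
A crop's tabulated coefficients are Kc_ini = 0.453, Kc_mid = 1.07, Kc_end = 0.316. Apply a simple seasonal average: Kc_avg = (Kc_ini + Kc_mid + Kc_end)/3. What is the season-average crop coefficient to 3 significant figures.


Kc_avg = (0.453 + 1.07 + 0.316)/3 = 0.613
Therefore the season-average crop coefficient = 0.613.


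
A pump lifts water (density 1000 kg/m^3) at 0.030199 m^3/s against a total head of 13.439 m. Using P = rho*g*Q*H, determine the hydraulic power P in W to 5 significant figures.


P = 1000 * 9.81 * 0.030199 * 13.439 = 3981.3 W
Therefore the hydraulic power P = 3981.3 W.


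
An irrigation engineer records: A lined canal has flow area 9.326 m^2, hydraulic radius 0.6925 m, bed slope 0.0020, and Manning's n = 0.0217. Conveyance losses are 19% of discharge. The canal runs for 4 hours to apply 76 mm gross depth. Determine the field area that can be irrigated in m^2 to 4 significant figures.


Approach: apply Manning's equation with a conveyance and depth budget, Q = (1/n)*A*R^(2/3)*S^(1/2); Q_field = Q*(1-loss); Area = Q_field*t/(d/1000).
Step 1 — canal discharge (Manning's equation):
  Q = (1/0.0217) * 9.326 * 0.6925^(2/3) * 0.0020^(1/2) = 15.0440 m^3/s
Step 2 — delivered flow: Q_field = 15.0440*(1 - 19/100) = 12.1857 m^3/s
Step 3 — volume delivered: V = 12.1857 * 4*3600 = 175473 m^3
Step 4 — area served: A = V / (depth/1000) = 175473 / 0.076 = 2309000 m^2
Therefore the field area that can be irrigated = 2309000 m^2.


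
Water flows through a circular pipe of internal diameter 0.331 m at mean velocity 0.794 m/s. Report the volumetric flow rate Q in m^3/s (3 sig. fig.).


Approach: apply the continuity equation for pipe flow, Q = A * v with A = pi*(D/2)^2.
A = pi*(0.331/2)^2 = 0.086049 m^2
Q = 0.086049 * 0.794 = 0.0683 m^3/s
Therefore the volumetric flow rate Q = 0.0683 m^3/s.


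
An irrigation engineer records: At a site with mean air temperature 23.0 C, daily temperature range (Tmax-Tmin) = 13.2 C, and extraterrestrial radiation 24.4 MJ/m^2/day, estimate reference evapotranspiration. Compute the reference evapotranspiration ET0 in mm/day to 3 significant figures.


Approach: apply the Hargreaves-Samani method, ET0 = 0.0023*(Tmean+17.8)*sqrt(Tmax-Tmin)*0.408*Ra.
ET0 = 0.0023*(23.0+17.8)*sqrt(13.2)*0.408*24.4 = 3.39 mm/day
Therefore the reference evapotranspiration ET0 = 3.39 mm/day.


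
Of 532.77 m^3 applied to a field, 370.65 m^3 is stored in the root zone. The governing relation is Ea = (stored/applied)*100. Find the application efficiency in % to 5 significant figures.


Ea = (370.65/532.77)*100 = 69.570 %
Therefore the application efficiency = 69.570 %.


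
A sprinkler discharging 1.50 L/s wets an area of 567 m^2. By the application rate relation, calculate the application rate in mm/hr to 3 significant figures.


Approach: apply the application rate relation, rate = (Q/A)*3600.
rate = (1.50 / 567) * 3600 = 9.52 mm/hr
Therefore the application rate = 9.52 mm/hr.


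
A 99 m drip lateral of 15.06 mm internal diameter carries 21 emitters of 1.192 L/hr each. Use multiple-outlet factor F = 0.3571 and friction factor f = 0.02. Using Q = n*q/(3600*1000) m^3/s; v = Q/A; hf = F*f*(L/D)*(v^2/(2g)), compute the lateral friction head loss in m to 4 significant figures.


Q = 21*1.192/(3600*1000) = 6.95333e-06 m^3/s
A = pi*(15.06e-3/2)^2 = 1.78131e-04 m^2, so v = Q/A = 0.0390349 m/s
hf = 0.3571*0.02*(99/0.01506)*(0.0390349^2/(2*9.81)) = 0.003646 m
Therefore the lateral friction head loss = 0.003646 m.


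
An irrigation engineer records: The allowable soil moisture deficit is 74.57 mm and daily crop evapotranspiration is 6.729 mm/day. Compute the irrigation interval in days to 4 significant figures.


Approach: apply the irrigation interval relation, interval = SMD / ETc.
interval = 74.57 / 6.729 = 11.08 days
Therefore the irrigation interval = 11.08 days.


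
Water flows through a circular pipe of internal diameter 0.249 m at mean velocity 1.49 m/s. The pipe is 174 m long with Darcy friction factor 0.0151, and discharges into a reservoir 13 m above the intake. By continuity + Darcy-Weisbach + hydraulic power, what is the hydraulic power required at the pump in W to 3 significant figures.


Approach: apply continuity + Darcy-Weisbach + hydraulic power, Q = A*v; hf = f*(L/D)*(v^2/(2g)); H = static + hf; P = rho*g*Q*H.
Step 1 — flow rate (continuity, Q = A*v):
  A = pi*(0.249/2)^2 = 0.048695 m^2
  Q = 0.048695 * 1.49 = 0.072556 m^3/s
Step 2 — friction head loss (Darcy-Weisbach):
  hf = 0.0151 * (174/0.249) * (1.49^2 / (2*9.81))
  hf = 1.1940 m
Step 3 — total head: H = 13 + 1.1940 = 14.194 m
Step 4 — hydraulic power (P = rho*g*Q*H):
  P = 1000 * 9.81 * 0.072556 * 14.194 = 10100 W
Therefore the hydraulic power required at the pump = 10100 W.


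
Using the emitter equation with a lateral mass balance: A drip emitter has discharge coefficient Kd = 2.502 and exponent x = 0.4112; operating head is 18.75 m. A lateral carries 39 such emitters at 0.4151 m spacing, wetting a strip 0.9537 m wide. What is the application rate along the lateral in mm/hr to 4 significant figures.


Approach: apply the emitter equation with a lateral mass balance, q = Kd*h^x; Q = n*q; rate = Q/(n*spacing*width).
Step 1 — single emitter flow (q = Kd*h^x):
  q = 2.502 * 18.75^0.4112 = 8.35113 L/hr
Step 2 — total lateral flow: Q = 39 * 8.35113 = 325.694 L/hr
Step 3 — wetted area: A = 39 * 0.4151 * 0.9537 = 15.4394 m^2
Step 4 — application rate: Q/A = 325.694/15.4394 = 21.10 mm/hr
Therefore the application rate along the lateral = 21.10 mm/hr.


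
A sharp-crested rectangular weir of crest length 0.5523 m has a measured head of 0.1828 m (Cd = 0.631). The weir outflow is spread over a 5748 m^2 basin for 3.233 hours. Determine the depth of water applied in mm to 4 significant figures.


Approach: apply the rectangular weir equation with a volume-to-depth conversion, Q = (2/3)*Cd*L*sqrt(2g)*H^1.5; d = Q*t/A * 1000.
Step 1 — weir discharge:
  Q = (2/3)*0.631*0.5523*sqrt(2*9.81)*0.1828^1.5 = 0.0804316 m^3/s
Step 2 — volume: V = 0.0804316 * 3.233*3600 = 936.128 m^3
Step 3 — depth: d = V/A * 1000 = 936.128/5748 * 1000 = 162.9 mm
Therefore the depth of water applied = 162.9 mm.


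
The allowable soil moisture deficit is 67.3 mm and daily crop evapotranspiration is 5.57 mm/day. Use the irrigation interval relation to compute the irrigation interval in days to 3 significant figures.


Approach: apply the irrigation interval relation, interval = SMD / ETc.
interval = 67.3 / 5.57 = 12.1 days
Therefore the irrigation interval = 12.1 days.


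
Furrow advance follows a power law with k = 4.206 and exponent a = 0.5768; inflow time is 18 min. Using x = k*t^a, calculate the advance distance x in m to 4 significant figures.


x = 4.206 * 18^0.5768 = 22.28 m
Therefore the advance distance x = 22.28 m.


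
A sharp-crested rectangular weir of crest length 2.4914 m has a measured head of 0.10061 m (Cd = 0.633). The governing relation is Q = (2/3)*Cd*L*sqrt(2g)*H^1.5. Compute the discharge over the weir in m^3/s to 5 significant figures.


Q = (2/3)*0.633*2.4914*sqrt(2*9.81)*0.10061^1.5 = 0.14862 m^3/s
Therefore the discharge over the weir = 0.14862 m^3/s.


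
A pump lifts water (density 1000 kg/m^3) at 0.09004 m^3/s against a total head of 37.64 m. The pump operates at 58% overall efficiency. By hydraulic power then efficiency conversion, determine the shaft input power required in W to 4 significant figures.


Approach: apply hydraulic power then efficiency conversion, P = rho*g*Q*H; P_in = P/eta.
Step 1 — hydraulic power (P = rho*g*Q*H):
  P = 1000 * 9.81 * 0.09004 * 37.64 = 33247.1 W
Step 2 — input power: P_in = P/eta = 33247.1 / 0.58 = 57320 W
Therefore the shaft input power required = 57320 W.


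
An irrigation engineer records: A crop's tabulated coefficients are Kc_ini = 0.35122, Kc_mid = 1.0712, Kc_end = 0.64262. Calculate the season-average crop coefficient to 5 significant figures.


Approach: apply a simple seasonal average, Kc_avg = (Kc_ini + Kc_mid + Kc_end)/3.
Kc_avg = (0.35122 + 1.0712 + 0.64262)/3 = 0.68835
Therefore the season-average crop coefficient = 0.68835.


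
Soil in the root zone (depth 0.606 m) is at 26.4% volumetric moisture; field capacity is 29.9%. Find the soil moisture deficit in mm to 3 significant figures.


Approach: apply the soil moisture deficit relation, SMD = (FC - theta)/100 * depth * 1000.
SMD = (29.9 - 26.4)/100 * 0.606 * 1000 = 21.2 mm
Therefore the soil moisture deficit = 21.2 mm.


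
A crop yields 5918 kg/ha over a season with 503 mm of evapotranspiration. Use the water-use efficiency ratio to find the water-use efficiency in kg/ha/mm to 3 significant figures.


Approach: apply the water-use efficiency ratio, WUE = yield/ET.
WUE = 5918 / 503 = 11.8 kg/ha/mm
Therefore the water-use efficiency = 11.8 kg/ha/mm.


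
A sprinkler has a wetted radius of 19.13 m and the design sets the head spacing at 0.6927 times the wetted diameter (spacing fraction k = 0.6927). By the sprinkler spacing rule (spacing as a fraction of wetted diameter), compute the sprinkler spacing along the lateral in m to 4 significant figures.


Approach: apply the sprinkler spacing rule (spacing as a fraction of wetted diameter), S = k*(2*R).
S = 0.6927 * (2 * 19.13) = 26.50 m
Therefore the sprinkler spacing along the lateral = 26.50 m.


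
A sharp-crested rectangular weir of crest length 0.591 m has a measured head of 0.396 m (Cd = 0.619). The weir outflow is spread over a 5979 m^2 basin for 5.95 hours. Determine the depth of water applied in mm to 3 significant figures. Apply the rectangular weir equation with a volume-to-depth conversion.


Approach: apply the rectangular weir equation with a volume-to-depth conversion, Q = (2/3)*Cd*L*sqrt(2g)*H^1.5; d = Q*t/A * 1000.
Step 1 — weir discharge:
  Q = (2/3)*0.619*0.591*sqrt(2*9.81)*0.396^1.5 = 0.26920 m^3/s
Step 2 — volume: V = 0.26920 * 5.95*3600 = 5766.3 m^3
Step 3 — depth: d = V/A * 1000 = 5766.3/5979 * 1000 = 964 mm
Therefore the depth of water applied = 964 mm.


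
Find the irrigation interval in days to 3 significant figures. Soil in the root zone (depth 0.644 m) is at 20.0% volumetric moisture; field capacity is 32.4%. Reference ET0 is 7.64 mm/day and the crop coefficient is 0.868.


Approach: apply soil-water budget scheduling, SMD = (FC-theta)/100*depth*1000; ETc = ET0*Kc; interval = SMD/ETc.
Step 1 — soil moisture deficit:
  SMD = (32.4 - 20.0)/100 * 0.644 * 1000 = 79.856 mm
Step 2 — daily crop ET (ETc = ET0*Kc):
  ETc = 7.64 * 0.868 = 6.6315 mm/day
Step 3 — irrigation interval (SMD/ETc):
  interval = 79.856 / 6.6315 = 12.0 days
Therefore the irrigation interval = 12.0 days.


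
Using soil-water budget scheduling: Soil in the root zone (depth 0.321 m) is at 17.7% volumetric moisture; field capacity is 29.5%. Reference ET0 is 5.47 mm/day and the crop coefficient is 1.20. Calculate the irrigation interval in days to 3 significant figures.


Approach: apply soil-water budget scheduling, SMD = (FC-theta)/100*depth*1000; ETc = ET0*Kc; interval = SMD/ETc.
Step 1 — soil moisture deficit:
  SMD = (29.5 - 17.7)/100 * 0.321 * 1000 = 37.878 mm
Step 2 — daily crop ET (ETc = ET0*Kc):
  ETc = 5.47 * 1.20 = 6.5640 mm/day
Step 3 — irrigation interval (SMD/ETc):
  interval = 37.878 / 6.5640 = 5.77 days
Therefore the irrigation interval = 5.77 days.


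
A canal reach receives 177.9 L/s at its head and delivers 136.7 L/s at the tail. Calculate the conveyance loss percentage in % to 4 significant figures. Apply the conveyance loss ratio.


Approach: apply the conveyance loss ratio, loss% = ((Q_head - Q_tail)/Q_head)*100.
loss = ((177.9 - 136.7)/177.9)*100 = 23.16 %
Therefore the conveyance loss percentage = 23.16 %.


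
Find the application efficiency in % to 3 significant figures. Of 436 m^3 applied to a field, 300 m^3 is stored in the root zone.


Approach: apply the application efficiency ratio, Ea = (stored/applied)*100.
Ea = (300/436)*100 = 68.8 %
Therefore the application efficiency = 68.8 %.


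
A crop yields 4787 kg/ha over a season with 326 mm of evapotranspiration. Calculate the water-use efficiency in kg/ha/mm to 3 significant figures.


Approach: apply the water-use efficiency ratio, WUE = yield/ET.
WUE = 4787 / 326 = 14.7 kg/ha/mm
Therefore the water-use efficiency = 14.7 kg/ha/mm.


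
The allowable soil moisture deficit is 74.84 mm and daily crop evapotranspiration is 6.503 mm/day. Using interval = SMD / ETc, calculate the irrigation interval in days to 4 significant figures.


interval = 74.84 / 6.503 = 11.51 days
Therefore the irrigation interval = 11.51 days.


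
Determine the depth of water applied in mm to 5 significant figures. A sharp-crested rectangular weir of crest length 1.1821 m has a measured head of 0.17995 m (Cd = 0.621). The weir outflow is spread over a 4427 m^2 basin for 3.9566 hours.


Approach: apply the rectangular weir equation with a volume-to-depth conversion, Q = (2/3)*Cd*L*sqrt(2g)*H^1.5; d = Q*t/A * 1000.
Step 1 — weir discharge:
  Q = (2/3)*0.621*1.1821*sqrt(2*9.81)*0.17995^1.5 = 0.1654748 m^3/s
Step 2 — volume: V = 0.1654748 * 3.9566*3600 = 2356.983 m^3
Step 3 — depth: d = V/A * 1000 = 2356.983/4427 * 1000 = 532.41 mm
Therefore the depth of water applied = 532.41 mm.


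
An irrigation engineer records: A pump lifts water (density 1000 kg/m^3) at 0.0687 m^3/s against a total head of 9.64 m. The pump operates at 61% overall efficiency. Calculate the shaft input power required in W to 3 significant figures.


Approach: apply hydraulic power then efficiency conversion, P = rho*g*Q*H; P_in = P/eta.
Step 1 — hydraulic power (P = rho*g*Q*H):
  P = 1000 * 9.81 * 0.0687 * 9.64 = 6496.8 W
Step 2 — input power: P_in = P/eta = 6496.8 / 0.61 = 10700 W
Therefore the shaft input power required = 10700 W.


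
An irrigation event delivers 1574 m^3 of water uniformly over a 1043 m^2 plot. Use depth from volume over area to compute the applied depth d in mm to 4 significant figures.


Approach: apply depth from volume over area, d = (V/A)*1000.
d = (1574 / 1043) * 1000 = 1509 mm
Therefore the applied depth d = 1509 mm.


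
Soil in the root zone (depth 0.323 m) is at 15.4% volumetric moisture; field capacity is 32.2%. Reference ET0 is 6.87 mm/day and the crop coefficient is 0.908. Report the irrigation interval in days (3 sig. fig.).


Approach: apply soil-water budget scheduling, SMD = (FC-theta)/100*depth*1000; ETc = ET0*Kc; interval = SMD/ETc.
Step 1 — soil moisture deficit:
  SMD = (32.2 - 15.4)/100 * 0.323 * 1000 = 54.264 mm
Step 2 — daily crop ET (ETc = ET0*Kc):
  ETc = 6.87 * 0.908 = 6.2380 mm/day
Step 3 — irrigation interval (SMD/ETc):
  interval = 54.264 / 6.2380 = 8.70 days
Therefore the irrigation interval = 8.70 days.


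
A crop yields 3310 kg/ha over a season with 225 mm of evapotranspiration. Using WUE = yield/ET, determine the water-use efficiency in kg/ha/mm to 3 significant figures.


WUE = 3310 / 225 = 14.7 kg/ha/mm
Therefore the water-use efficiency = 14.7 kg/ha/mm.


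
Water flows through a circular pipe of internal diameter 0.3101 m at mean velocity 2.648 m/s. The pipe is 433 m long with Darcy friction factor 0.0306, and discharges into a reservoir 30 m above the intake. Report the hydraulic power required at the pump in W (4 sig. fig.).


Approach: apply continuity + Darcy-Weisbach + hydraulic power, Q = A*v; hf = f*(L/D)*(v^2/(2g)); H = static + hf; P = rho*g*Q*H.
Step 1 — flow rate (continuity, Q = A*v):
  A = pi*(0.3101/2)^2 = 0.0755255 m^2
  Q = 0.0755255 * 2.648 = 0.199991 m^3/s
Step 2 — friction head loss (Darcy-Weisbach):
  hf = 0.0306 * (433/0.3101) * (2.648^2 / (2*9.81))
  hf = 15.2702 m
Step 3 — total head: H = 30 + 15.2702 = 45.2702 m
Step 4 — hydraulic power (P = rho*g*Q*H):
  P = 1000 * 9.81 * 0.199991 * 45.2702 = 88820 W
Therefore the hydraulic power required at the pump = 88820 W.


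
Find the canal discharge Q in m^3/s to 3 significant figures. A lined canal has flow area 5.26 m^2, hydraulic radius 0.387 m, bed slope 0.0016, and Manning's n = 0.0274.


Approach: apply Manning's equation, Q = (1/n)*A*R^(2/3)*S^(1/2).
Q = (1/0.0274) * 5.26 * 0.387^(2/3) * 0.0016^(1/2) = 4.08 m^3/s
Therefore the canal discharge Q = 4.08 m^3/s.


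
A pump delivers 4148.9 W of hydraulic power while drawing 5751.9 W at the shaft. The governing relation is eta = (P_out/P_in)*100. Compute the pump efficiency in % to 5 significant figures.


eta = (4148.9 / 5751.9) * 100 = 72.131 %
Therefore the pump efficiency = 72.131 %.


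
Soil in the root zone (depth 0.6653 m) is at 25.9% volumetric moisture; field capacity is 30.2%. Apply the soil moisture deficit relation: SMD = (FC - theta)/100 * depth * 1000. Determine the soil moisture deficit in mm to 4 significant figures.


SMD = (30.2 - 25.9)/100 * 0.6653 * 1000 = 28.61 mm
Therefore the soil moisture deficit = 28.61 mm.


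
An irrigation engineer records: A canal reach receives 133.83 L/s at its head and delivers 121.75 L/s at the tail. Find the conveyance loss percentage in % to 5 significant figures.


Approach: apply the conveyance loss ratio, loss% = ((Q_head - Q_tail)/Q_head)*100.
loss = ((133.83 - 121.75)/133.83)*100 = 9.0264 %
Therefore the conveyance loss percentage = 9.0264 %.


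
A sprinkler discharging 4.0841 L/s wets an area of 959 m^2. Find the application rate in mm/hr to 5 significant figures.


Approach: apply the application rate relation, rate = (Q/A)*3600.
rate = (4.0841 / 959) * 3600 = 15.331 mm/hr
Therefore the application rate = 15.331 mm/hr.


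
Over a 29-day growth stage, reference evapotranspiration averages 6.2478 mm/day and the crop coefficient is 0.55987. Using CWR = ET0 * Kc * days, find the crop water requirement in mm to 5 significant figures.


CWR = 6.2478 * 0.55987 * 29 = 101.44 mm
Therefore the crop water requirement = 101.44 mm.


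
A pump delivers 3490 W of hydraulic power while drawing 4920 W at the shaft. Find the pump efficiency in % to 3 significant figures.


Approach: apply the efficiency ratio, eta = (P_out/P_in)*100.
eta = (3490 / 4920) * 100 = 70.9 %
Therefore the pump efficiency = 70.9 %.


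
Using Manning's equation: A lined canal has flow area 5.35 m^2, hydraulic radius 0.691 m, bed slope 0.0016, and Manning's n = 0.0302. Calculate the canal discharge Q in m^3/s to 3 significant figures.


Approach: apply Manning's equation, Q = (1/n)*A*R^(2/3)*S^(1/2).
Q = (1/0.0302) * 5.35 * 0.691^(2/3) * 0.0016^(1/2) = 5.54 m^3/s
Therefore the canal discharge Q = 5.54 m^3/s.
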